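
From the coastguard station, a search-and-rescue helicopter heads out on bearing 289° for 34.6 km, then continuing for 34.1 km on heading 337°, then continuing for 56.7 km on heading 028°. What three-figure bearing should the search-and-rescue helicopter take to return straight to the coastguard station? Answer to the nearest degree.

168°

Leg 1 (289°, 34.6 km): east 34.6 sin 289° = -32.71, north 34.6 cos 289° = 11.26
Leg 2 (337°, 34.1 km): east 34.1 sin 337° = -13.32, north 34.1 cos 337° = 31.39
Leg 3 (028°, 56.7 km): east 56.7 sin 28° = 26.62, north 56.7 cos 28° = 50.06
Net displacement: -19.42 east, 92.72 north. Direction back to start is (19.42, -92.72): bearing = atan2(19.42, -92.72) mod 360° = 168.17° ≈ 168°.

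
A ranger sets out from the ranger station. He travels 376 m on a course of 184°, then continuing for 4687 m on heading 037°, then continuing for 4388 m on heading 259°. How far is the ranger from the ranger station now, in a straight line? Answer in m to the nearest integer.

2949 m

Leg 1 (184°, 376 m): east 376 sin 184° = -26.23, north 376 cos 184° = -375.08
Leg 2 (037°, 4687 m): east 4687 sin 37° = 2820.71, north 4687 cos 37° = 3743.20
Leg 3 (259°, 4388 m): east 4388 sin 259° = -4307.38, north 4388 cos 259° = -837.27
Net: -1512.90 east, 2530.85 north. Distance = √((-1512.90)² + (2530.85)²) = 2948.572 m.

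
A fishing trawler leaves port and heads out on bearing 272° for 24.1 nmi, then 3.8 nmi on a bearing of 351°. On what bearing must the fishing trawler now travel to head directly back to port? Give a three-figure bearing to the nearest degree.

101°

Leg 1 (272°, 24.1 nmi): east 24.1 sin 272° = -24.09, north 24.1 cos 272° = 0.84
Leg 2 (351°, 3.8 nmi): east 3.8 sin 351° = -0.59, north 3.8 cos 351° = 3.75
Net displacement: -24.68 east, 4.59 north. Direction back to start is (24.68, -4.59): bearing = atan2(24.68, -4.59) mod 360° = 100.55° ≈ 101°.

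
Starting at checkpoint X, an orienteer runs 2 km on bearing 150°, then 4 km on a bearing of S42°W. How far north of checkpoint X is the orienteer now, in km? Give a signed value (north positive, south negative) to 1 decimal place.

Leg 1 (150°, 2 km): east 2 sin 150° = 1.00, north 2 cos 150° = -1.73
Leg 2 (S42°W, 4 km): east 4 sin 222° = -2.68, north 4 cos 222° = -2.97
Net north component: -4.70 km.

-4.7 km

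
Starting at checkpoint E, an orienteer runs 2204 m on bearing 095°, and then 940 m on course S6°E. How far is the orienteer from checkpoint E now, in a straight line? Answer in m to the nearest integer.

2556 m

Leg 1 (095°, 2204 m): east 2204 sin 95° = 2195.61, north 2204 cos 95° = -192.09
Leg 2 (S6°E, 940 m): east 940 sin 174° = 98.26, north 940 cos 174° = -934.85
Net: 2293.87 east, -1126.94 north. Distance = √((2293.87)² + (-1126.94)²) = 2555.746 m.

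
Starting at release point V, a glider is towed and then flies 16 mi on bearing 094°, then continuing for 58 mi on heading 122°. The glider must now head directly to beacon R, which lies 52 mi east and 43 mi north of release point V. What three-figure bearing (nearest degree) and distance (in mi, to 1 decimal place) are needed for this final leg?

350°, 76.0 mi

Leg 1 (094°, 16 mi): east 16 sin 94° = 15.96, north 16 cos 94° = -1.12
Leg 2 (122°, 58 mi): east 58 sin 122° = 49.19, north 58 cos 122° = -30.74
Current position: (65.15, -31.85). Target: (52, 43). Remaining: Δeast = -13.15, Δnorth = 74.85.
Bearing = atan2(-13.15, 74.85) mod 360° = 350.04°; distance = √((-13.15)² + (74.85)²) = 75.997 mi.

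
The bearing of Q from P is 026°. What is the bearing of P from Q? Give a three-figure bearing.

Back-bearing = 026° + 180° = 206°.

206°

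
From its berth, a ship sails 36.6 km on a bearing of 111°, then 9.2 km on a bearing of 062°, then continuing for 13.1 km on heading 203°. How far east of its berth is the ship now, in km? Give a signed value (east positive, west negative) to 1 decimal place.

Leg 1 (111°, 36.6 km): east 36.6 sin 111° = 34.17, north 36.6 cos 111° = -13.12
Leg 2 (062°, 9.2 km): east 9.2 sin 62° = 8.12, north 9.2 cos 62° = 4.32
Leg 3 (203°, 13.1 km): east 13.1 sin 203° = -5.12, north 13.1 cos 203° = -12.06
Net east component: 37.17 km.

37.2 km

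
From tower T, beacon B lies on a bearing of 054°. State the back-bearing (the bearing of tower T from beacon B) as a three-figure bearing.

234°

Back-bearing = 054° + 180° = 234°.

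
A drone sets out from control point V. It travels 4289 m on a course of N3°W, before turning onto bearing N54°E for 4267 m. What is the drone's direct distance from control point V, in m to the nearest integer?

7519 m

Leg 1 (N3°W, 4289 m): east 4289 sin 357° = -224.47, north 4289 cos 357° = 4283.12
Leg 2 (N54°E, 4267 m): east 4267 sin 54° = 3452.08, north 4267 cos 54° = 2508.08
Net: 3227.61 east, 6791.20 north. Distance = √((3227.61)² + (6791.20)²) = 7519.167 m.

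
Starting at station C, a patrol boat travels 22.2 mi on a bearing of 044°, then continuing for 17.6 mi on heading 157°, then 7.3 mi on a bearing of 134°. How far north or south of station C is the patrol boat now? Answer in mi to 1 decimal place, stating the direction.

Leg 1 (044°, 22.2 mi): east 22.2 sin 44° = 15.42, north 22.2 cos 44° = 15.97
Leg 2 (157°, 17.6 mi): east 17.6 sin 157° = 6.88, north 17.6 cos 157° = -16.20
Leg 3 (134°, 7.3 mi): east 7.3 sin 134° = 5.25, north 7.3 cos 134° = -5.07
Net north component: -5.30 mi.

5.3 mi south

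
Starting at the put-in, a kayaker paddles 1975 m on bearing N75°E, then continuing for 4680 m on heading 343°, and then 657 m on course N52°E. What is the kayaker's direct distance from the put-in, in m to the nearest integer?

Leg 1 (N75°E, 1975 m): east 1975 sin 75° = 1907.70, north 1975 cos 75° = 511.17
Leg 2 (343°, 4680 m): east 4680 sin 343° = -1368.30, north 4680 cos 343° = 4475.51
Leg 3 (N52°E, 657 m): east 657 sin 52° = 517.72, north 657 cos 52° = 404.49
Net: 1057.13 east, 5391.16 north. Distance = √((1057.13)² + (5391.16)²) = 5493.829 m.

5494 m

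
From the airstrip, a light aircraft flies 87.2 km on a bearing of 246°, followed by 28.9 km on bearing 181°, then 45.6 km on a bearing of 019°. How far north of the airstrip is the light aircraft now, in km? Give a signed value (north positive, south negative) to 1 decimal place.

-21.2 km

Leg 1 (246°, 87.2 km): east 87.2 sin 246° = -79.66, north 87.2 cos 246° = -35.47
Leg 2 (181°, 28.9 km): east 28.9 sin 181° = -0.50, north 28.9 cos 181° = -28.90
Leg 3 (019°, 45.6 km): east 45.6 sin 19° = 14.85, north 45.6 cos 19° = 43.12
Net north component: -21.25 km.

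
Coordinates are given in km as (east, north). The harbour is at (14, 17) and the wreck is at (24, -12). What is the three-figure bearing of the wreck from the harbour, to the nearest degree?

Δeast = 24 − 14 = 10.00; Δnorth = -12 − 17 = -29.00.
Bearing = atan2(Δeast, Δnorth) mod 360° = 160.97° ≈ 161°.

161°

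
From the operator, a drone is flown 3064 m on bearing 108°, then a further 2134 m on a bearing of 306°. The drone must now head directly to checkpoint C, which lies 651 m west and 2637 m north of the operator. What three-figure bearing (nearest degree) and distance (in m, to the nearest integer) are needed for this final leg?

322°, 2968 m

Leg 1 (108°, 3064 m): east 3064 sin 108° = 2914.04, north 3064 cos 108° = -946.83
Leg 2 (306°, 2134 m): east 2134 sin 306° = -1726.44, north 2134 cos 306° = 1254.33
Current position: (1187.59, 307.51). Target: (-651, 2637). Remaining: Δeast = -1838.59, Δnorth = 2329.49.
Bearing = atan2(-1838.59, 2329.49) mod 360° = 321.72°; distance = √((-1838.59)² + (2329.49)²) = 2967.655 m.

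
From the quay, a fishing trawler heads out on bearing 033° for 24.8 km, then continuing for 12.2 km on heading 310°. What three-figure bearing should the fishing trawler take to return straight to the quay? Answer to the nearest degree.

Leg 1 (033°, 24.8 km): east 24.8 sin 33° = 13.51, north 24.8 cos 33° = 20.80
Leg 2 (310°, 12.2 km): east 12.2 sin 310° = -9.35, north 12.2 cos 310° = 7.84
Net displacement: 4.16 east, 28.64 north. Direction back to start is (-4.16, -28.64): bearing = atan2(-4.16, -28.64) mod 360° = 188.27° ≈ 188°.

188°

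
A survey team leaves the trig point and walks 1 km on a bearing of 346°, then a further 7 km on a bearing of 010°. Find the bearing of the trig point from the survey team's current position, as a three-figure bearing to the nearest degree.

Leg 1 (346°, 1 km): east 1 sin 346° = -0.24, north 1 cos 346° = 0.97
Leg 2 (010°, 7 km): east 7 sin 10° = 1.22, north 7 cos 10° = 6.89
Net displacement: 0.97 east, 7.86 north. Direction back to start is (-0.97, -7.86): bearing = atan2(-0.97, -7.86) mod 360° = 187.06° ≈ 187°.

187°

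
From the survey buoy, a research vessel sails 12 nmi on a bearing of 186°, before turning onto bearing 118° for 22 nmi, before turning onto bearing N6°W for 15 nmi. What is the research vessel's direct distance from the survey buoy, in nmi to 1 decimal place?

Leg 1 (186°, 12 nmi): east 12 sin 186° = -1.25, north 12 cos 186° = -11.93
Leg 2 (118°, 22 nmi): east 22 sin 118° = 19.42, north 22 cos 118° = -10.33
Leg 3 (N6°W, 15 nmi): east 15 sin 354° = -1.57, north 15 cos 354° = 14.92
Net: 16.60 east, -7.34 north. Distance = √((16.60)² + (-7.34)²) = 18.155 nmi.

18.2 nmi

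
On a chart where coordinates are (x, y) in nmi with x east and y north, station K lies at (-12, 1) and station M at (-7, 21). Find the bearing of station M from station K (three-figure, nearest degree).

Δeast = -7 − -12 = 5.00; Δnorth = 21 − 1 = 20.00.
Bearing = atan2(Δeast, Δnorth) mod 360° = 14.04° ≈ 014°.

014°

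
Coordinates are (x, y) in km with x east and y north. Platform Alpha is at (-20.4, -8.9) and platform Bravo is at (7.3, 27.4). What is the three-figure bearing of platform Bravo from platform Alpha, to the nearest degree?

037°

Δeast = 7.3 − -20.4 = 27.70; Δnorth = 27.4 − -8.9 = 36.30.
Bearing = atan2(Δeast, Δnorth) mod 360° = 37.35° ≈ 037°.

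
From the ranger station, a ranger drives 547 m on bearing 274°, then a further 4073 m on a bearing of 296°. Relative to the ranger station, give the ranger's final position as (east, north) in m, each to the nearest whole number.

Leg 1 (274°, 547 m): east 547 sin 274° = -545.67, north 547 cos 274° = 38.16
Leg 2 (296°, 4073 m): east 4073 sin 296° = -3660.79, north 4073 cos 296° = 1785.49
Summing: -4206.46 m east, 1823.64 m north → (-4206, 1824).

(-4206, 1824)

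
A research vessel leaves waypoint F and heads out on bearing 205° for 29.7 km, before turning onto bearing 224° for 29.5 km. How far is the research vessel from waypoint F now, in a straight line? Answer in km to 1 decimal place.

Leg 1 (205°, 29.7 km): east 29.7 sin 205° = -12.55, north 29.7 cos 205° = -26.92
Leg 2 (224°, 29.5 km): east 29.5 sin 224° = -20.49, north 29.5 cos 224° = -21.22
Net: -33.04 east, -48.14 north. Distance = √((-33.04)² + (-48.14)²) = 58.388 km.

58.4 km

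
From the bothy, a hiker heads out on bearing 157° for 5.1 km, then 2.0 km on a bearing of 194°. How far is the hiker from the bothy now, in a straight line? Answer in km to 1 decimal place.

6.8 km

Leg 1 (157°, 5.1 km): east 5.1 sin 157° = 1.99, north 5.1 cos 157° = -4.69
Leg 2 (194°, 2.0 km): east 2.0 sin 194° = -0.48, north 2.0 cos 194° = -1.94
Net: 1.51 east, -6.64 north. Distance = √((1.51)² + (-6.64)²) = 6.805 km.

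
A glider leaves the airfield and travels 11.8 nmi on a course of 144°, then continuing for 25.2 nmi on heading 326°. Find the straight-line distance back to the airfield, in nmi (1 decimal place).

Leg 1 (144°, 11.8 nmi): east 11.8 sin 144° = 6.94, north 11.8 cos 144° = -9.55
Leg 2 (326°, 25.2 nmi): east 25.2 sin 326° = -14.09, north 25.2 cos 326° = 20.89
Net: -7.16 east, 11.35 north. Distance = √((-7.16)² + (11.35)²) = 13.414 nmi.

13.4 nmi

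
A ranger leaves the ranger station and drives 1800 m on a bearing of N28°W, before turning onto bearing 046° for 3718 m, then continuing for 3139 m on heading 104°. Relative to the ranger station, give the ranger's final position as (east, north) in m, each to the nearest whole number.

(4875, 3413)

Leg 1 (N28°W, 1800 m): east 1800 sin 332° = -845.05, north 1800 cos 332° = 1589.31
Leg 2 (046°, 3718 m): east 3718 sin 46° = 2674.51, north 3718 cos 46° = 2582.74
Leg 3 (104°, 3139 m): east 3139 sin 104° = 3045.76, north 3139 cos 104° = -759.39
Summing: 4875.21 m east, 3412.65 m north → (4875, 3413).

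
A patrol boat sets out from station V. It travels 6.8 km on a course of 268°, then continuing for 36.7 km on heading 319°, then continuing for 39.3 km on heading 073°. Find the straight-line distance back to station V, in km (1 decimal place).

Leg 1 (268°, 6.8 km): east 6.8 sin 268° = -6.80, north 6.8 cos 268° = -0.24
Leg 2 (319°, 36.7 km): east 36.7 sin 319° = -24.08, north 36.7 cos 319° = 27.70
Leg 3 (073°, 39.3 km): east 39.3 sin 73° = 37.58, north 39.3 cos 73° = 11.49
Net: 6.71 east, 38.95 north. Distance = √((6.71)² + (38.95)²) = 39.524 km.

39.5 km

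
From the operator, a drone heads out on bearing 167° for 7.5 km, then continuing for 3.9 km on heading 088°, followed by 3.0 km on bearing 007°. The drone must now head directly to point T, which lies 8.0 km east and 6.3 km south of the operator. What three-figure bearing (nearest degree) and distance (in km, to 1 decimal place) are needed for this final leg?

Leg 1 (167°, 7.5 km): east 7.5 sin 167° = 1.69, north 7.5 cos 167° = -7.31
Leg 2 (088°, 3.9 km): east 3.9 sin 88° = 3.90, north 3.9 cos 88° = 0.14
Leg 3 (007°, 3.0 km): east 3.0 sin 7° = 0.37, north 3.0 cos 7° = 2.98
Current position: (5.95, -4.19). Target: (8.0, -6.3). Remaining: Δeast = 2.05, Δnorth = -2.11.
Bearing = atan2(2.05, -2.11) mod 360° = 135.78°; distance = √((2.05)² + (-2.11)²) = 2.939 km.

136°, 2.9 km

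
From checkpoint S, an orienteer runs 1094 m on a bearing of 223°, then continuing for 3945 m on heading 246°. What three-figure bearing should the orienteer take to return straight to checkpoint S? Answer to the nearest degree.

061°

Leg 1 (223°, 1094 m): east 1094 sin 223° = -746.11, north 1094 cos 223° = -800.10
Leg 2 (246°, 3945 m): east 3945 sin 246° = -3603.94, north 3945 cos 246° = -1604.58
Net displacement: -4350.04 east, -2404.68 north. Direction back to start is (4350.04, 2404.68): bearing = atan2(4350.04, 2404.68) mod 360° = 61.07° ≈ 061°.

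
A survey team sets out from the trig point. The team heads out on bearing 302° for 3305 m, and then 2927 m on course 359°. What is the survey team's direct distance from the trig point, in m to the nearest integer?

5480 m

Leg 1 (302°, 3305 m): east 3305 sin 302° = -2802.80, north 3305 cos 302° = 1751.38
Leg 2 (359°, 2927 m): east 2927 sin 359° = -51.08, north 2927 cos 359° = 2926.55
Net: -2853.88 east, 4677.94 north. Distance = √((-2853.88)² + (4677.94)²) = 5479.757 m.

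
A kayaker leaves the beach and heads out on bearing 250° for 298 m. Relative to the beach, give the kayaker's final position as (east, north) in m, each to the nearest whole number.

Leg 1 (250°, 298 m): east 298 sin 250° = -280.03, north 298 cos 250° = -101.92
Summing: -280.03 m east, -101.92 m north → (-280, -102).

(-280, -102)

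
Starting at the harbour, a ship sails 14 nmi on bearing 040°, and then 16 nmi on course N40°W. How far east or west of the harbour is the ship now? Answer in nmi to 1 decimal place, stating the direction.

1.3 nmi west

Leg 1 (040°, 14 nmi): east 14 sin 40° = 9.00, north 14 cos 40° = 10.72
Leg 2 (N40°W, 16 nmi): east 16 sin 320° = -10.28, north 16 cos 320° = 12.26
Net east component: -1.29 nmi.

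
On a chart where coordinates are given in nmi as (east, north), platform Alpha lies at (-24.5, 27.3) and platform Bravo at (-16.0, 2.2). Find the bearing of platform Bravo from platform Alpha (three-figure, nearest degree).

161°

Δeast = -16.0 − -24.5 = 8.50; Δnorth = 2.2 − 27.3 = -25.10.
Bearing = atan2(Δeast, Δnorth) mod 360° = 161.29° ≈ 161°.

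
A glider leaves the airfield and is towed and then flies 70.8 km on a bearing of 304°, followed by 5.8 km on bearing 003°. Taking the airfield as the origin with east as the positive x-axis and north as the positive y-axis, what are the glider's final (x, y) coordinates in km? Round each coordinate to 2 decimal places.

(-58.39, 45.38)

Leg 1 (304°, 70.8 km): east 70.8 sin 304° = -58.70, north 70.8 cos 304° = 39.59
Leg 2 (003°, 5.8 km): east 5.8 sin 3° = 0.30, north 5.8 cos 3° = 5.79
Summing: -58.39 km east, 45.38 km north → (-58.39, 45.38).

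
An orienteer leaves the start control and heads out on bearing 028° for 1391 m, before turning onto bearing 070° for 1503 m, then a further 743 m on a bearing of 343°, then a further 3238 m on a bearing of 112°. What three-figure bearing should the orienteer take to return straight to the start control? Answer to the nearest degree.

256°

Leg 1 (028°, 1391 m): east 1391 sin 28° = 653.03, north 1391 cos 28° = 1228.18
Leg 2 (070°, 1503 m): east 1503 sin 70° = 1412.36, north 1503 cos 70° = 514.06
Leg 3 (343°, 743 m): east 743 sin 343° = -217.23, north 743 cos 343° = 710.53
Leg 4 (112°, 3238 m): east 3238 sin 112° = 3002.22, north 3238 cos 112° = -1212.98
Net displacement: 4850.38 east, 1239.79 north. Direction back to start is (-4850.38, -1239.79): bearing = atan2(-4850.38, -1239.79) mod 360° = 255.66° ≈ 256°.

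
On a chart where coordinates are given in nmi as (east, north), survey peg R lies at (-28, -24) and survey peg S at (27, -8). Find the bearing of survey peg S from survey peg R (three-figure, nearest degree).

074°

Δeast = 27 − -28 = 55.00; Δnorth = -8 − -24 = 16.00.
Bearing = atan2(Δeast, Δnorth) mod 360° = 73.78° ≈ 074°.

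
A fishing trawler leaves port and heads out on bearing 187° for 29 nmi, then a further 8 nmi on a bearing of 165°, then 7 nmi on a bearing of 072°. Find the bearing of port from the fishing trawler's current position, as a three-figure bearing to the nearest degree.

351°

Leg 1 (187°, 29 nmi): east 29 sin 187° = -3.53, north 29 cos 187° = -28.78
Leg 2 (165°, 8 nmi): east 8 sin 165° = 2.07, north 8 cos 165° = -7.73
Leg 3 (072°, 7 nmi): east 7 sin 72° = 6.66, north 7 cos 72° = 2.16
Net displacement: 5.19 east, -34.35 north. Direction back to start is (-5.19, 34.35): bearing = atan2(-5.19, 34.35) mod 360° = 351.40° ≈ 351°.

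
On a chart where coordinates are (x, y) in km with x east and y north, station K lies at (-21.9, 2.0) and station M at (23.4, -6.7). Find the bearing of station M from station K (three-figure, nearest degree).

Δeast = 23.4 − -21.9 = 45.30; Δnorth = -6.7 − 2.0 = -8.70.
Bearing = atan2(Δeast, Δnorth) mod 360° = 100.87° ≈ 101°.

101°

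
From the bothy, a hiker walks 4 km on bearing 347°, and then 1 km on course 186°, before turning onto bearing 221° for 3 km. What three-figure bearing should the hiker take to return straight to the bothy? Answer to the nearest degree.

102°

Leg 1 (347°, 4 km): east 4 sin 347° = -0.90, north 4 cos 347° = 3.90
Leg 2 (186°, 1 km): east 1 sin 186° = -0.10, north 1 cos 186° = -0.99
Leg 3 (221°, 3 km): east 3 sin 221° = -1.97, north 3 cos 221° = -2.26
Net displacement: -2.97 east, 0.64 north. Direction back to start is (2.97, -0.64): bearing = atan2(2.97, -0.64) mod 360° = 102.13° ≈ 102°.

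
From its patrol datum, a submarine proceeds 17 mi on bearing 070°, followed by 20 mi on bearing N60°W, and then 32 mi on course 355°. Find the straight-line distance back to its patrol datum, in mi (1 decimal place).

47.9 mi

Leg 1 (070°, 17 mi): east 17 sin 70° = 15.97, north 17 cos 70° = 5.81
Leg 2 (N60°W, 20 mi): east 20 sin 300° = -17.32, north 20 cos 300° = 10.00
Leg 3 (355°, 32 mi): east 32 sin 355° = -2.79, north 32 cos 355° = 31.88
Net: -4.13 east, 47.69 north. Distance = √((-4.13)² + (47.69)²) = 47.871 mi.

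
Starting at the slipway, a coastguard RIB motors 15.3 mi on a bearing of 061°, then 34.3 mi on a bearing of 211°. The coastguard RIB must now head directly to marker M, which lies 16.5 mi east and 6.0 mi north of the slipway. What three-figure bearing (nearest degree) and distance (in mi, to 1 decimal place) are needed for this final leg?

Leg 1 (061°, 15.3 mi): east 15.3 sin 61° = 13.38, north 15.3 cos 61° = 7.42
Leg 2 (211°, 34.3 mi): east 34.3 sin 211° = -17.67, north 34.3 cos 211° = -29.40
Current position: (-4.28, -21.98). Target: (16.5, 6.0). Remaining: Δeast = 20.78, Δnorth = 27.98.
Bearing = atan2(20.78, 27.98) mod 360° = 36.60°; distance = √((20.78)² + (27.98)²) = 34.857 mi.

037°, 34.9 mi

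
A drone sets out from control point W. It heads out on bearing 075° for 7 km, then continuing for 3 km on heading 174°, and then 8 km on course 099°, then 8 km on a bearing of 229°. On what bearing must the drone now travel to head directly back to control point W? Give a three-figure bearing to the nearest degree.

Leg 1 (075°, 7 km): east 7 sin 75° = 6.76, north 7 cos 75° = 1.81
Leg 2 (174°, 3 km): east 3 sin 174° = 0.31, north 3 cos 174° = -2.98
Leg 3 (099°, 8 km): east 8 sin 99° = 7.90, north 8 cos 99° = -1.25
Leg 4 (229°, 8 km): east 8 sin 229° = -6.04, north 8 cos 229° = -5.25
Net displacement: 8.94 east, -7.67 north. Direction back to start is (-8.94, 7.67): bearing = atan2(-8.94, 7.67) mod 360° = 310.64° ≈ 311°.

311°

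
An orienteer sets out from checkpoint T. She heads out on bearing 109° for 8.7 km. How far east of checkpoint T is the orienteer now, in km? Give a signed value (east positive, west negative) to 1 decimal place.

Leg 1 (109°, 8.7 km): east 8.7 sin 109° = 8.23, north 8.7 cos 109° = -2.83
Net east component: 8.23 km.

8.2 km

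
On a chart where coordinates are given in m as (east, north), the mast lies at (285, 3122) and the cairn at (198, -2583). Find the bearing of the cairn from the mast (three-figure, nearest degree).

181°

Δeast = 198 − 285 = -87.00; Δnorth = -2583 − 3122 = -5705.00.
Bearing = atan2(Δeast, Δnorth) mod 360° = 180.87° ≈ 181°.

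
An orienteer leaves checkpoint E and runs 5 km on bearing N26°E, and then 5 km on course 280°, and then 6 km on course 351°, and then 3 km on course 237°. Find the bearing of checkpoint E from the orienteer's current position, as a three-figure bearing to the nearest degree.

Leg 1 (N26°E, 5 km): east 5 sin 26° = 2.19, north 5 cos 26° = 4.49
Leg 2 (280°, 5 km): east 5 sin 280° = -4.92, north 5 cos 280° = 0.87
Leg 3 (351°, 6 km): east 6 sin 351° = -0.94, north 6 cos 351° = 5.93
Leg 4 (237°, 3 km): east 3 sin 237° = -2.52, north 3 cos 237° = -1.63
Net displacement: -6.19 east, 9.65 north. Direction back to start is (6.19, -9.65): bearing = atan2(6.19, -9.65) mod 360° = 147.35° ≈ 147°.

147°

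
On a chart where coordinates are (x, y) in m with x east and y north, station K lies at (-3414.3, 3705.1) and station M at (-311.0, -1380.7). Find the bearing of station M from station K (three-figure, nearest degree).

Δeast = -311.0 − -3414.3 = 3103.30; Δnorth = -1380.7 − 3705.1 = -5085.80.
Bearing = atan2(Δeast, Δnorth) mod 360° = 148.61° ≈ 149°.

149°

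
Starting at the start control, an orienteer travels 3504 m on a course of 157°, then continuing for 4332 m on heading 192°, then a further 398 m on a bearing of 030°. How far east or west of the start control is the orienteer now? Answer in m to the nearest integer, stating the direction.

667 m east

Leg 1 (157°, 3504 m): east 3504 sin 157° = 1369.12, north 3504 cos 157° = -3225.45
Leg 2 (192°, 4332 m): east 4332 sin 192° = -900.67, north 4332 cos 192° = -4237.34
Leg 3 (030°, 398 m): east 398 sin 30° = 199.00, north 398 cos 30° = 344.68
Net east component: 667.45 m.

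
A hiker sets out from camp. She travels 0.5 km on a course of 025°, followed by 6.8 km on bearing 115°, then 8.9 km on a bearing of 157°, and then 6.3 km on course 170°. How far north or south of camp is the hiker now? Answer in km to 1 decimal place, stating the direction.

16.8 km south

Leg 1 (025°, 0.5 km): east 0.5 sin 25° = 0.21, north 0.5 cos 25° = 0.45
Leg 2 (115°, 6.8 km): east 6.8 sin 115° = 6.16, north 6.8 cos 115° = -2.87
Leg 3 (157°, 8.9 km): east 8.9 sin 157° = 3.48, north 8.9 cos 157° = -8.19
Leg 4 (170°, 6.3 km): east 6.3 sin 170° = 1.09, north 6.3 cos 170° = -6.20
Net north component: -16.82 km.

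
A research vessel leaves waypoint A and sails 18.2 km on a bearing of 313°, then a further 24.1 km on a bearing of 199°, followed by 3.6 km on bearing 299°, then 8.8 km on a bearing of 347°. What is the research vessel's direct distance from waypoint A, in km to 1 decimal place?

Leg 1 (313°, 18.2 km): east 18.2 sin 313° = -13.31, north 18.2 cos 313° = 12.41
Leg 2 (199°, 24.1 km): east 24.1 sin 199° = -7.85, north 24.1 cos 199° = -22.79
Leg 3 (299°, 3.6 km): east 3.6 sin 299° = -3.15, north 3.6 cos 299° = 1.75
Leg 4 (347°, 8.8 km): east 8.8 sin 347° = -1.98, north 8.8 cos 347° = 8.57
Net: -26.29 east, -0.05 north. Distance = √((-26.29)² + (-0.05)²) = 26.285 km.

26.3 km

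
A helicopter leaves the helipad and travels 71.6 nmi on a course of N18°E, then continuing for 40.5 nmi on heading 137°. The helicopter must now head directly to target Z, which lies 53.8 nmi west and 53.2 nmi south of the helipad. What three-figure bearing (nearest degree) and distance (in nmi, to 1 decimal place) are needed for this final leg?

Leg 1 (N18°E, 71.6 nmi): east 71.6 sin 18° = 22.13, north 71.6 cos 18° = 68.10
Leg 2 (137°, 40.5 nmi): east 40.5 sin 137° = 27.62, north 40.5 cos 137° = -29.62
Current position: (49.75, 38.48). Target: (-53.8, -53.2). Remaining: Δeast = -103.55, Δnorth = -91.68.
Bearing = atan2(-103.55, -91.68) mod 360° = 228.48°; distance = √((-103.55)² + (-91.68)²) = 138.298 nmi.

228°, 138.3 nmi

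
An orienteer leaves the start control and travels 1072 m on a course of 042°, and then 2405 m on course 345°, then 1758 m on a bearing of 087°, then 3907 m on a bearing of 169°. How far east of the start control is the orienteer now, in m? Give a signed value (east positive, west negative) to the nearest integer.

Leg 1 (042°, 1072 m): east 1072 sin 42° = 717.31, north 1072 cos 42° = 796.65
Leg 2 (345°, 2405 m): east 2405 sin 345° = -622.46, north 2405 cos 345° = 2323.05
Leg 3 (087°, 1758 m): east 1758 sin 87° = 1755.59, north 1758 cos 87° = 92.01
Leg 4 (169°, 3907 m): east 3907 sin 169° = 745.49, north 3907 cos 169° = -3835.22
Net east component: 2595.93 m.

2596 m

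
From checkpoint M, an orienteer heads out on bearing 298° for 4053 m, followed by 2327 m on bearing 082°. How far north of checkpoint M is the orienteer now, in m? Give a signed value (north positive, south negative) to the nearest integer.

Leg 1 (298°, 4053 m): east 4053 sin 298° = -3578.59, north 4053 cos 298° = 1902.77
Leg 2 (082°, 2327 m): east 2327 sin 82° = 2304.35, north 2327 cos 82° = 323.86
Net north component: 2226.62 m.

2227 m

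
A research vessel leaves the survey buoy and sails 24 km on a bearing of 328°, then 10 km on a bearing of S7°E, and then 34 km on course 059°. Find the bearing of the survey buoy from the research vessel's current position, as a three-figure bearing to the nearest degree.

Leg 1 (328°, 24 km): east 24 sin 328° = -12.72, north 24 cos 328° = 20.35
Leg 2 (S7°E, 10 km): east 10 sin 173° = 1.22, north 10 cos 173° = -9.93
Leg 3 (059°, 34 km): east 34 sin 59° = 29.14, north 34 cos 59° = 17.51
Net displacement: 17.64 east, 27.94 north. Direction back to start is (-17.64, -27.94): bearing = atan2(-17.64, -27.94) mod 360° = 212.27° ≈ 212°.

212°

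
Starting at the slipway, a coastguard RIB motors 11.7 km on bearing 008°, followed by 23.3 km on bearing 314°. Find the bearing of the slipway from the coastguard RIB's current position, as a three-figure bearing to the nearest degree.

Leg 1 (008°, 11.7 km): east 11.7 sin 8° = 1.63, north 11.7 cos 8° = 11.59
Leg 2 (314°, 23.3 km): east 23.3 sin 314° = -16.76, north 23.3 cos 314° = 16.19
Net displacement: -15.13 east, 27.77 north. Direction back to start is (15.13, -27.77): bearing = atan2(15.13, -27.77) mod 360° = 151.41° ≈ 151°.

151°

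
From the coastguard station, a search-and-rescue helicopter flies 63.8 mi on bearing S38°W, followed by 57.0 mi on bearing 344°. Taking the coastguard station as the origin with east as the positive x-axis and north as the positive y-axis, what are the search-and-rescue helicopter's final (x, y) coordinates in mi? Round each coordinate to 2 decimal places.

(-54.99, 4.52)

Leg 1 (S38°W, 63.8 mi): east 63.8 sin 218° = -39.28, north 63.8 cos 218° = -50.28
Leg 2 (344°, 57.0 mi): east 57.0 sin 344° = -15.71, north 57.0 cos 344° = 54.79
Summing: -54.99 mi east, 4.52 mi north → (-54.99, 4.52).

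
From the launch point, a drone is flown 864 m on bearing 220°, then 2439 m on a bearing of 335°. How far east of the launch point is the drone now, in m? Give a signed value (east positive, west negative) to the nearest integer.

-1586 m

Leg 1 (220°, 864 m): east 864 sin 220° = -555.37, north 864 cos 220° = -661.86
Leg 2 (335°, 2439 m): east 2439 sin 335° = -1030.77, north 2439 cos 335° = 2210.48
Net east component: -1586.13 m.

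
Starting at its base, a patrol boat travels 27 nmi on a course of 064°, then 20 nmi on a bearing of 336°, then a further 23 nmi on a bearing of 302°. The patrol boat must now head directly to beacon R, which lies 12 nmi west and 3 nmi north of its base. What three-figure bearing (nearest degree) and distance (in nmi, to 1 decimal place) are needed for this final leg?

192°, 40.2 nmi

Leg 1 (064°, 27 nmi): east 27 sin 64° = 24.27, north 27 cos 64° = 11.84
Leg 2 (336°, 20 nmi): east 20 sin 336° = -8.13, north 20 cos 336° = 18.27
Leg 3 (302°, 23 nmi): east 23 sin 302° = -19.51, north 23 cos 302° = 12.19
Current position: (-3.37, 42.30). Target: (-12, 3). Remaining: Δeast = -8.63, Δnorth = -39.30.
Bearing = atan2(-8.63, -39.30) mod 360° = 192.38°; distance = √((-8.63)² + (-39.30)²) = 40.231 nmi.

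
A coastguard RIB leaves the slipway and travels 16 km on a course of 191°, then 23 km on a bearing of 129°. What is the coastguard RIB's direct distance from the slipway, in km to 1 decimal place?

33.6 km

Leg 1 (191°, 16 km): east 16 sin 191° = -3.05, north 16 cos 191° = -15.71
Leg 2 (129°, 23 km): east 23 sin 129° = 17.87, north 23 cos 129° = -14.47
Net: 14.82 east, -30.18 north. Distance = √((14.82)² + (-30.18)²) = 33.623 km.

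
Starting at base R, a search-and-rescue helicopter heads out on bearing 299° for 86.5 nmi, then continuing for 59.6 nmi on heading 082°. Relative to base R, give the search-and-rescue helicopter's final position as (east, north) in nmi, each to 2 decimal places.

Leg 1 (299°, 86.5 nmi): east 86.5 sin 299° = -75.65, north 86.5 cos 299° = 41.94
Leg 2 (082°, 59.6 nmi): east 59.6 sin 82° = 59.02, north 59.6 cos 82° = 8.29
Summing: -16.63 nmi east, 50.23 nmi north → (-16.63, 50.23).

(-16.63, 50.23)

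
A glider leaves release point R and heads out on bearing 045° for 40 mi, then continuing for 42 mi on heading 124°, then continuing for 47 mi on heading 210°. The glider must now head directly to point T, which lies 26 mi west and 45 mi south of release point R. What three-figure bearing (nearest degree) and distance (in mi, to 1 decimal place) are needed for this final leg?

262°, 66.2 mi

Leg 1 (045°, 40 mi): east 40 sin 45° = 28.28, north 40 cos 45° = 28.28
Leg 2 (124°, 42 mi): east 42 sin 124° = 34.82, north 42 cos 124° = -23.49
Leg 3 (210°, 47 mi): east 47 sin 210° = -23.50, north 47 cos 210° = -40.70
Current position: (39.60, -35.91). Target: (-26, -45). Remaining: Δeast = -65.60, Δnorth = -9.09.
Bearing = atan2(-65.60, -9.09) mod 360° = 262.11°; distance = √((-65.60)² + (-9.09)²) = 66.231 mi.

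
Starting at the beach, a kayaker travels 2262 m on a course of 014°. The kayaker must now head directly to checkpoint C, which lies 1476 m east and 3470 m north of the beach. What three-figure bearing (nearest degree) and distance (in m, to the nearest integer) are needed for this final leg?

036°, 1578 m

Leg 1 (014°, 2262 m): east 2262 sin 14° = 547.23, north 2262 cos 14° = 2194.81
Current position: (547.23, 2194.81). Target: (1476, 3470). Remaining: Δeast = 928.77, Δnorth = 1275.19.
Bearing = atan2(928.77, 1275.19) mod 360° = 36.07°; distance = √((928.77)² + (1275.19)²) = 1577.571 m.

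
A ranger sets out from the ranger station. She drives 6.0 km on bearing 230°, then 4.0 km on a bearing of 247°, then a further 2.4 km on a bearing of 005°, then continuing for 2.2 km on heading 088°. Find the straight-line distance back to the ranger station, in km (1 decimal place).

Leg 1 (230°, 6.0 km): east 6.0 sin 230° = -4.60, north 6.0 cos 230° = -3.86
Leg 2 (247°, 4.0 km): east 4.0 sin 247° = -3.68, north 4.0 cos 247° = -1.56
Leg 3 (005°, 2.4 km): east 2.4 sin 5° = 0.21, north 2.4 cos 5° = 2.39
Leg 4 (088°, 2.2 km): east 2.2 sin 88° = 2.20, north 2.2 cos 88° = 0.08
Net: -5.87 east, -2.95 north. Distance = √((-5.87)² + (-2.95)²) = 6.571 km.

6.6 km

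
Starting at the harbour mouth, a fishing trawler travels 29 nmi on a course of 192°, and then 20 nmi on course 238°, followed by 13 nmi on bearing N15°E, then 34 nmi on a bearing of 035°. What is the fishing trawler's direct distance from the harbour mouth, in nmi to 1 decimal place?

Leg 1 (192°, 29 nmi): east 29 sin 192° = -6.03, north 29 cos 192° = -28.37
Leg 2 (238°, 20 nmi): east 20 sin 238° = -16.96, north 20 cos 238° = -10.60
Leg 3 (N15°E, 13 nmi): east 13 sin 15° = 3.36, north 13 cos 15° = 12.56
Leg 4 (035°, 34 nmi): east 34 sin 35° = 19.50, north 34 cos 35° = 27.85
Net: -0.12 east, 1.44 north. Distance = √((-0.12)² + (1.44)²) = 1.449 nmi.

1.4 nmi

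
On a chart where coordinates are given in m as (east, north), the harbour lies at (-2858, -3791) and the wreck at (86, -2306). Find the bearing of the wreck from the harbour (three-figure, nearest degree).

Δeast = 86 − -2858 = 2944.00; Δnorth = -2306 − -3791 = 1485.00.
Bearing = atan2(Δeast, Δnorth) mod 360° = 63.23° ≈ 063°.

063°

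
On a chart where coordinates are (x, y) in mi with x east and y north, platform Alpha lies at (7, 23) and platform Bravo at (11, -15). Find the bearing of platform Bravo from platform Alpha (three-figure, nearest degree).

174°

Δeast = 11 − 7 = 4.00; Δnorth = -15 − 23 = -38.00.
Bearing = atan2(Δeast, Δnorth) mod 360° = 173.99° ≈ 174°.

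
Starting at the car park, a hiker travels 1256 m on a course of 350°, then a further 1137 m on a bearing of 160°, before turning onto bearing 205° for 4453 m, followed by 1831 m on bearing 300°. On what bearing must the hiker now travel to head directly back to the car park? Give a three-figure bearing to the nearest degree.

048°

Leg 1 (350°, 1256 m): east 1256 sin 350° = -218.10, north 1256 cos 350° = 1236.92
Leg 2 (160°, 1137 m): east 1137 sin 160° = 388.88, north 1137 cos 160° = -1068.43
Leg 3 (205°, 4453 m): east 4453 sin 205° = -1881.92, north 4453 cos 205° = -4035.79
Leg 4 (300°, 1831 m): east 1831 sin 300° = -1585.69, north 1831 cos 300° = 915.50
Net displacement: -3296.84 east, -2951.80 north. Direction back to start is (3296.84, 2951.80): bearing = atan2(3296.84, 2951.80) mod 360° = 48.16° ≈ 048°.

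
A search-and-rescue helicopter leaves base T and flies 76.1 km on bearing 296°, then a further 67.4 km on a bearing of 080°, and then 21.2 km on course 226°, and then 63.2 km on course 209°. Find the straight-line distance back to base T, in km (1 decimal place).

54.0 km

Leg 1 (296°, 76.1 km): east 76.1 sin 296° = -68.40, north 76.1 cos 296° = 33.36
Leg 2 (080°, 67.4 km): east 67.4 sin 80° = 66.38, north 67.4 cos 80° = 11.70
Leg 3 (226°, 21.2 km): east 21.2 sin 226° = -15.25, north 21.2 cos 226° = -14.73
Leg 4 (209°, 63.2 km): east 63.2 sin 209° = -30.64, north 63.2 cos 209° = -55.28
Net: -47.91 east, -24.94 north. Distance = √((-47.91)² + (-24.94)²) = 54.014 km.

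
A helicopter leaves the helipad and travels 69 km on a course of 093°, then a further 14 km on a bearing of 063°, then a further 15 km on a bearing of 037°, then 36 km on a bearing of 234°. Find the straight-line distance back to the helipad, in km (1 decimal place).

61.6 km

Leg 1 (093°, 69 km): east 69 sin 93° = 68.91, north 69 cos 93° = -3.61
Leg 2 (063°, 14 km): east 14 sin 63° = 12.47, north 14 cos 63° = 6.36
Leg 3 (037°, 15 km): east 15 sin 37° = 9.03, north 15 cos 37° = 11.98
Leg 4 (234°, 36 km): east 36 sin 234° = -29.12, north 36 cos 234° = -21.16
Net: 61.28 east, -6.44 north. Distance = √((61.28)² + (-6.44)²) = 61.619 km.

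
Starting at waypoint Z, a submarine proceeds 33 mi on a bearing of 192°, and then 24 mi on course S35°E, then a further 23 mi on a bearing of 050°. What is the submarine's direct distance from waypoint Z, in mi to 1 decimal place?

44.5 mi

Leg 1 (192°, 33 mi): east 33 sin 192° = -6.86, north 33 cos 192° = -32.28
Leg 2 (S35°E, 24 mi): east 24 sin 145° = 13.77, north 24 cos 145° = -19.66
Leg 3 (050°, 23 mi): east 23 sin 50° = 17.62, north 23 cos 50° = 14.78
Net: 24.52 east, -37.15 north. Distance = √((24.52)² + (-37.15)²) = 44.518 mi.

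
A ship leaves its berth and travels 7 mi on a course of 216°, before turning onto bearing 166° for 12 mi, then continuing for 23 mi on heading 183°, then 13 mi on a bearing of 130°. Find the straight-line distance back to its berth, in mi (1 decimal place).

49.2 mi

Leg 1 (216°, 7 mi): east 7 sin 216° = -4.11, north 7 cos 216° = -5.66
Leg 2 (166°, 12 mi): east 12 sin 166° = 2.90, north 12 cos 166° = -11.64
Leg 3 (183°, 23 mi): east 23 sin 183° = -1.20, north 23 cos 183° = -22.97
Leg 4 (130°, 13 mi): east 13 sin 130° = 9.96, north 13 cos 130° = -8.36
Net: 7.54 east, -48.63 north. Distance = √((7.54)² + (-48.63)²) = 49.213 mi.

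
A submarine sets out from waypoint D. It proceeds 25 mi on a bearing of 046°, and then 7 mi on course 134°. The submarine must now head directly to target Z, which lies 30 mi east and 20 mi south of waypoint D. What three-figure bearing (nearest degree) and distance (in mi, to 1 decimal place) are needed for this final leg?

Leg 1 (046°, 25 mi): east 25 sin 46° = 17.98, north 25 cos 46° = 17.37
Leg 2 (134°, 7 mi): east 7 sin 134° = 5.04, north 7 cos 134° = -4.86
Current position: (23.02, 12.50). Target: (30, -20). Remaining: Δeast = 6.98, Δnorth = -32.50.
Bearing = atan2(6.98, -32.50) mod 360° = 167.88°; distance = √((6.98)² + (-32.50)²) = 33.245 mi.

168°, 33.2 mi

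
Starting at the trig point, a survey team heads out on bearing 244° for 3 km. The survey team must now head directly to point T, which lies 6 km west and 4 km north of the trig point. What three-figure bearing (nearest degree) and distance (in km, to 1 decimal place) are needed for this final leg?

Leg 1 (244°, 3 km): east 3 sin 244° = -2.70, north 3 cos 244° = -1.32
Current position: (-2.70, -1.32). Target: (-6, 4). Remaining: Δeast = -3.30, Δnorth = 5.32.
Bearing = atan2(-3.30, 5.32) mod 360° = 328.14°; distance = √((-3.30)² + (5.32)²) = 6.258 km.

328°, 6.3 km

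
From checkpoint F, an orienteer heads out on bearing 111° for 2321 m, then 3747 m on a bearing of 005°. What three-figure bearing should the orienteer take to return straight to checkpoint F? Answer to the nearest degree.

Leg 1 (111°, 2321 m): east 2321 sin 111° = 2166.84, north 2321 cos 111° = -831.77
Leg 2 (005°, 3747 m): east 3747 sin 5° = 326.57, north 3747 cos 5° = 3732.74
Net displacement: 2493.41 east, 2900.97 north. Direction back to start is (-2493.41, -2900.97): bearing = atan2(-2493.41, -2900.97) mod 360° = 220.68° ≈ 221°.

221°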